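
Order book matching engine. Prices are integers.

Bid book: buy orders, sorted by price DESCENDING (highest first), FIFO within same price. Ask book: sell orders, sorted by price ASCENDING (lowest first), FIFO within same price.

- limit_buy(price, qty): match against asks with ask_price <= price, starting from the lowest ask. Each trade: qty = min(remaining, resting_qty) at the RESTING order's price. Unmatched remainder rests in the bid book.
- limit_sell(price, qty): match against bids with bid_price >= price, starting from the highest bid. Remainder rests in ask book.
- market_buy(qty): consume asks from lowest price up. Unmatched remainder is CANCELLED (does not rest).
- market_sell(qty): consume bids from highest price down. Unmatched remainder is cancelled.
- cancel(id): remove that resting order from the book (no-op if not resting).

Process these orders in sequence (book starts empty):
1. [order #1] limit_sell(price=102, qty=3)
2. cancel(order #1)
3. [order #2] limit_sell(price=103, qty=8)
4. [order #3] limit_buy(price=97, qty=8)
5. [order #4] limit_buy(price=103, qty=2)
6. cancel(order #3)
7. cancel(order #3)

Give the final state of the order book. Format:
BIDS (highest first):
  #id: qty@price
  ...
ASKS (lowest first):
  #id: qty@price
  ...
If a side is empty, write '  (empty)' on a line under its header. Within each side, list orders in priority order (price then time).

Answer: BIDS (highest first):
  (empty)
ASKS (lowest first):
  #2: 6@103

Derivation:
After op 1 [order #1] limit_sell(price=102, qty=3): fills=none; bids=[-] asks=[#1:3@102]
After op 2 cancel(order #1): fills=none; bids=[-] asks=[-]
After op 3 [order #2] limit_sell(price=103, qty=8): fills=none; bids=[-] asks=[#2:8@103]
After op 4 [order #3] limit_buy(price=97, qty=8): fills=none; bids=[#3:8@97] asks=[#2:8@103]
After op 5 [order #4] limit_buy(price=103, qty=2): fills=#4x#2:2@103; bids=[#3:8@97] asks=[#2:6@103]
After op 6 cancel(order #3): fills=none; bids=[-] asks=[#2:6@103]
After op 7 cancel(order #3): fills=none; bids=[-] asks=[#2:6@103]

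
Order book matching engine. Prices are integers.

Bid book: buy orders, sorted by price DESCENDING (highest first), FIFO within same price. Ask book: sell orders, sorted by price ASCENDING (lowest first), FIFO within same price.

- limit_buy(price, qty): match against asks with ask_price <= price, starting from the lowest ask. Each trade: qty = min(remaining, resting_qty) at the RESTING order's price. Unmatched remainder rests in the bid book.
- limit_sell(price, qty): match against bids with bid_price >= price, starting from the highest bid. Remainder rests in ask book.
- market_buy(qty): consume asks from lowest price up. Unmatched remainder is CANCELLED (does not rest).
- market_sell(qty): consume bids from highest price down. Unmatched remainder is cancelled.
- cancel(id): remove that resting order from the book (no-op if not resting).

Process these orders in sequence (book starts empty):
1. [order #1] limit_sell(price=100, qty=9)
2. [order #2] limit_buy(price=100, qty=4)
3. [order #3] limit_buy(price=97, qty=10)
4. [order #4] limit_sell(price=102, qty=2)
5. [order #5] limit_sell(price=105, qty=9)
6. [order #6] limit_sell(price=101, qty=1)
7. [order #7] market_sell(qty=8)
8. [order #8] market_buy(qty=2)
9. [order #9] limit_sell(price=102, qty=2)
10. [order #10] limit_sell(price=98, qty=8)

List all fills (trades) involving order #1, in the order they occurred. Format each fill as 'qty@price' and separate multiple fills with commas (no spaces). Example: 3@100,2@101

After op 1 [order #1] limit_sell(price=100, qty=9): fills=none; bids=[-] asks=[#1:9@100]
After op 2 [order #2] limit_buy(price=100, qty=4): fills=#2x#1:4@100; bids=[-] asks=[#1:5@100]
After op 3 [order #3] limit_buy(price=97, qty=10): fills=none; bids=[#3:10@97] asks=[#1:5@100]
After op 4 [order #4] limit_sell(price=102, qty=2): fills=none; bids=[#3:10@97] asks=[#1:5@100 #4:2@102]
After op 5 [order #5] limit_sell(price=105, qty=9): fills=none; bids=[#3:10@97] asks=[#1:5@100 #4:2@102 #5:9@105]
After op 6 [order #6] limit_sell(price=101, qty=1): fills=none; bids=[#3:10@97] asks=[#1:5@100 #6:1@101 #4:2@102 #5:9@105]
After op 7 [order #7] market_sell(qty=8): fills=#3x#7:8@97; bids=[#3:2@97] asks=[#1:5@100 #6:1@101 #4:2@102 #5:9@105]
After op 8 [order #8] market_buy(qty=2): fills=#8x#1:2@100; bids=[#3:2@97] asks=[#1:3@100 #6:1@101 #4:2@102 #5:9@105]
After op 9 [order #9] limit_sell(price=102, qty=2): fills=none; bids=[#3:2@97] asks=[#1:3@100 #6:1@101 #4:2@102 #9:2@102 #5:9@105]
After op 10 [order #10] limit_sell(price=98, qty=8): fills=none; bids=[#3:2@97] asks=[#10:8@98 #1:3@100 #6:1@101 #4:2@102 #9:2@102 #5:9@105]

Answer: 4@100,2@100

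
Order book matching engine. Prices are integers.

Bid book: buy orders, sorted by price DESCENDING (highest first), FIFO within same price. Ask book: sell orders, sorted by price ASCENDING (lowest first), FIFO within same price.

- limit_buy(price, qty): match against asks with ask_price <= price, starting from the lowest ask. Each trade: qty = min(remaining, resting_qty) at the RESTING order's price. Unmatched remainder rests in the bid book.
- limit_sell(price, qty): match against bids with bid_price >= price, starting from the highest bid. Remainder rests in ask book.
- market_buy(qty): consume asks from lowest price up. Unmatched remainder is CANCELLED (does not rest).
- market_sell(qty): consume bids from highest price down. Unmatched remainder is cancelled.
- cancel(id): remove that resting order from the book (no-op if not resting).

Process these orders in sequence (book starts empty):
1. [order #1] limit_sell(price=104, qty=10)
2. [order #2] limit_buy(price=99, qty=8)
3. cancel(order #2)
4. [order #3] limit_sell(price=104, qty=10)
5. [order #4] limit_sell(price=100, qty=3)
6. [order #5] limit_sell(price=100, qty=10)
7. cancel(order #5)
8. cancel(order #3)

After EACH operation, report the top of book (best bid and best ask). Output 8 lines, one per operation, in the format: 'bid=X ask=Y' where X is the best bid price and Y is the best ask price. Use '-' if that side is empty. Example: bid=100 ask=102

Answer: bid=- ask=104
bid=99 ask=104
bid=- ask=104
bid=- ask=104
bid=- ask=100
bid=- ask=100
bid=- ask=100
bid=- ask=100

Derivation:
After op 1 [order #1] limit_sell(price=104, qty=10): fills=none; bids=[-] asks=[#1:10@104]
After op 2 [order #2] limit_buy(price=99, qty=8): fills=none; bids=[#2:8@99] asks=[#1:10@104]
After op 3 cancel(order #2): fills=none; bids=[-] asks=[#1:10@104]
After op 4 [order #3] limit_sell(price=104, qty=10): fills=none; bids=[-] asks=[#1:10@104 #3:10@104]
After op 5 [order #4] limit_sell(price=100, qty=3): fills=none; bids=[-] asks=[#4:3@100 #1:10@104 #3:10@104]
After op 6 [order #5] limit_sell(price=100, qty=10): fills=none; bids=[-] asks=[#4:3@100 #5:10@100 #1:10@104 #3:10@104]
After op 7 cancel(order #5): fills=none; bids=[-] asks=[#4:3@100 #1:10@104 #3:10@104]
After op 8 cancel(order #3): fills=none; bids=[-] asks=[#4:3@100 #1:10@104]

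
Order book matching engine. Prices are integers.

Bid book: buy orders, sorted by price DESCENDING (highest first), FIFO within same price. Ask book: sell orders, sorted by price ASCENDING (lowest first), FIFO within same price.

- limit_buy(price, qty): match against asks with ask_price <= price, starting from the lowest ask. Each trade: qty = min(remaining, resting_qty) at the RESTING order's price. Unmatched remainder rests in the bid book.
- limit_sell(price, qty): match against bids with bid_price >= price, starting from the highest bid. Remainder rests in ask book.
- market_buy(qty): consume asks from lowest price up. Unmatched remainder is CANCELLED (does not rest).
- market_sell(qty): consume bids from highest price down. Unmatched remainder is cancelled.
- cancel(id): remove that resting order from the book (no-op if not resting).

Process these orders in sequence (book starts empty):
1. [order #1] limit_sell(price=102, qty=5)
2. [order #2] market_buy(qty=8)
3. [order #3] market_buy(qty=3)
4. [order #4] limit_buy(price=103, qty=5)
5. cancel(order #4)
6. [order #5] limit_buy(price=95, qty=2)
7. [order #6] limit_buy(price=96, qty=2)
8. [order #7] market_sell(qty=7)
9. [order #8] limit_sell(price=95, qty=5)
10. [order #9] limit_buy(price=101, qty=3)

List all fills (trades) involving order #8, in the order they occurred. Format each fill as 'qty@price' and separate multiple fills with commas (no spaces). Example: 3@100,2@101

After op 1 [order #1] limit_sell(price=102, qty=5): fills=none; bids=[-] asks=[#1:5@102]
After op 2 [order #2] market_buy(qty=8): fills=#2x#1:5@102; bids=[-] asks=[-]
After op 3 [order #3] market_buy(qty=3): fills=none; bids=[-] asks=[-]
After op 4 [order #4] limit_buy(price=103, qty=5): fills=none; bids=[#4:5@103] asks=[-]
After op 5 cancel(order #4): fills=none; bids=[-] asks=[-]
After op 6 [order #5] limit_buy(price=95, qty=2): fills=none; bids=[#5:2@95] asks=[-]
After op 7 [order #6] limit_buy(price=96, qty=2): fills=none; bids=[#6:2@96 #5:2@95] asks=[-]
After op 8 [order #7] market_sell(qty=7): fills=#6x#7:2@96 #5x#7:2@95; bids=[-] asks=[-]
After op 9 [order #8] limit_sell(price=95, qty=5): fills=none; bids=[-] asks=[#8:5@95]
After op 10 [order #9] limit_buy(price=101, qty=3): fills=#9x#8:3@95; bids=[-] asks=[#8:2@95]

Answer: 3@95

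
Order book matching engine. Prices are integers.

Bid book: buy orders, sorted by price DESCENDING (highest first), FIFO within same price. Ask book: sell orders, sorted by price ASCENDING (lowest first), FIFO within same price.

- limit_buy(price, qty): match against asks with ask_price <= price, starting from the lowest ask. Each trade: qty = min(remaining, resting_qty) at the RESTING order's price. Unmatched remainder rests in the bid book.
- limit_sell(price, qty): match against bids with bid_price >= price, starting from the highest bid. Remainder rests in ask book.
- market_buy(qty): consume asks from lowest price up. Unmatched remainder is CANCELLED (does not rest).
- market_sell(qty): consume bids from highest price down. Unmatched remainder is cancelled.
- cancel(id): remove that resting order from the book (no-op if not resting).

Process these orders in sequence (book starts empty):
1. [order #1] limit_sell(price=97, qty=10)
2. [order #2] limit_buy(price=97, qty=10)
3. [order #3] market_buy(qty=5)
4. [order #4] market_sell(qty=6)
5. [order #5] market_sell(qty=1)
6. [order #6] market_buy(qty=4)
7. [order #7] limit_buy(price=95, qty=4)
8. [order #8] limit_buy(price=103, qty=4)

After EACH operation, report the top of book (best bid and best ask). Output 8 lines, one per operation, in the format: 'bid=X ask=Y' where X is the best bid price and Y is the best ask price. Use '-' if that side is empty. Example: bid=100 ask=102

After op 1 [order #1] limit_sell(price=97, qty=10): fills=none; bids=[-] asks=[#1:10@97]
After op 2 [order #2] limit_buy(price=97, qty=10): fills=#2x#1:10@97; bids=[-] asks=[-]
After op 3 [order #3] market_buy(qty=5): fills=none; bids=[-] asks=[-]
After op 4 [order #4] market_sell(qty=6): fills=none; bids=[-] asks=[-]
After op 5 [order #5] market_sell(qty=1): fills=none; bids=[-] asks=[-]
After op 6 [order #6] market_buy(qty=4): fills=none; bids=[-] asks=[-]
After op 7 [order #7] limit_buy(price=95, qty=4): fills=none; bids=[#7:4@95] asks=[-]
After op 8 [order #8] limit_buy(price=103, qty=4): fills=none; bids=[#8:4@103 #7:4@95] asks=[-]

Answer: bid=- ask=97
bid=- ask=-
bid=- ask=-
bid=- ask=-
bid=- ask=-
bid=- ask=-
bid=95 ask=-
bid=103 ask=-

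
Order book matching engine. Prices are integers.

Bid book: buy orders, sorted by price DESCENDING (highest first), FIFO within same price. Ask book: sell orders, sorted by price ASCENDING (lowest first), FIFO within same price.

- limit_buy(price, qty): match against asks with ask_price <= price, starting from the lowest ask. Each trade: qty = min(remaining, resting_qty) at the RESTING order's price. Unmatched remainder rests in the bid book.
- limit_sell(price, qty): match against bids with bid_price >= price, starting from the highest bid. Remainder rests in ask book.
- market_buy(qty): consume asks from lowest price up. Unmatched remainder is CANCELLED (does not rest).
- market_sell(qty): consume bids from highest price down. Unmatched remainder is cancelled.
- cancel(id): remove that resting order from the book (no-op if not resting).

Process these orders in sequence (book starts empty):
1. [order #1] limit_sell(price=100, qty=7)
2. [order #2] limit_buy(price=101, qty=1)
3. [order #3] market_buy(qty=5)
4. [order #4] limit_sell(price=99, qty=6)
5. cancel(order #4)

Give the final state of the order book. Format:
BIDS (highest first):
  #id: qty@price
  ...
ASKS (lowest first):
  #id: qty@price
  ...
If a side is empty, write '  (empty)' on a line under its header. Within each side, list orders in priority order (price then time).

After op 1 [order #1] limit_sell(price=100, qty=7): fills=none; bids=[-] asks=[#1:7@100]
After op 2 [order #2] limit_buy(price=101, qty=1): fills=#2x#1:1@100; bids=[-] asks=[#1:6@100]
After op 3 [order #3] market_buy(qty=5): fills=#3x#1:5@100; bids=[-] asks=[#1:1@100]
After op 4 [order #4] limit_sell(price=99, qty=6): fills=none; bids=[-] asks=[#4:6@99 #1:1@100]
After op 5 cancel(order #4): fills=none; bids=[-] asks=[#1:1@100]

Answer: BIDS (highest first):
  (empty)
ASKS (lowest first):
  #1: 1@100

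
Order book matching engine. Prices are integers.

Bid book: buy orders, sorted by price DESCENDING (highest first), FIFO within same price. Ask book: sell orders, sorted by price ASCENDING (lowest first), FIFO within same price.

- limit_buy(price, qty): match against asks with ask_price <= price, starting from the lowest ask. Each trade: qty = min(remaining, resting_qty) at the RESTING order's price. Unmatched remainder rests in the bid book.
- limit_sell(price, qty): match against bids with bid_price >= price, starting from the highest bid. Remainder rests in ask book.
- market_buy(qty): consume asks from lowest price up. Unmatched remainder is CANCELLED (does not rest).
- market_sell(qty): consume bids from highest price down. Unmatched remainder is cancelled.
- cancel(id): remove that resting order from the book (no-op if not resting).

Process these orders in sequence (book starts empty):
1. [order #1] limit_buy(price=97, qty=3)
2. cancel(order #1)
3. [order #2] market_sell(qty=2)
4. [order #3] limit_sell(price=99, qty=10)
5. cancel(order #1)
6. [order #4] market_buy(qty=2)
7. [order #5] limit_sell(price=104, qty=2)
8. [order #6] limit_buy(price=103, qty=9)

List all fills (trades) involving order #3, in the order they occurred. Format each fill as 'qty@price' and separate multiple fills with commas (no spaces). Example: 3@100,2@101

After op 1 [order #1] limit_buy(price=97, qty=3): fills=none; bids=[#1:3@97] asks=[-]
After op 2 cancel(order #1): fills=none; bids=[-] asks=[-]
After op 3 [order #2] market_sell(qty=2): fills=none; bids=[-] asks=[-]
After op 4 [order #3] limit_sell(price=99, qty=10): fills=none; bids=[-] asks=[#3:10@99]
After op 5 cancel(order #1): fills=none; bids=[-] asks=[#3:10@99]
After op 6 [order #4] market_buy(qty=2): fills=#4x#3:2@99; bids=[-] asks=[#3:8@99]
After op 7 [order #5] limit_sell(price=104, qty=2): fills=none; bids=[-] asks=[#3:8@99 #5:2@104]
After op 8 [order #6] limit_buy(price=103, qty=9): fills=#6x#3:8@99; bids=[#6:1@103] asks=[#5:2@104]

Answer: 2@99,8@99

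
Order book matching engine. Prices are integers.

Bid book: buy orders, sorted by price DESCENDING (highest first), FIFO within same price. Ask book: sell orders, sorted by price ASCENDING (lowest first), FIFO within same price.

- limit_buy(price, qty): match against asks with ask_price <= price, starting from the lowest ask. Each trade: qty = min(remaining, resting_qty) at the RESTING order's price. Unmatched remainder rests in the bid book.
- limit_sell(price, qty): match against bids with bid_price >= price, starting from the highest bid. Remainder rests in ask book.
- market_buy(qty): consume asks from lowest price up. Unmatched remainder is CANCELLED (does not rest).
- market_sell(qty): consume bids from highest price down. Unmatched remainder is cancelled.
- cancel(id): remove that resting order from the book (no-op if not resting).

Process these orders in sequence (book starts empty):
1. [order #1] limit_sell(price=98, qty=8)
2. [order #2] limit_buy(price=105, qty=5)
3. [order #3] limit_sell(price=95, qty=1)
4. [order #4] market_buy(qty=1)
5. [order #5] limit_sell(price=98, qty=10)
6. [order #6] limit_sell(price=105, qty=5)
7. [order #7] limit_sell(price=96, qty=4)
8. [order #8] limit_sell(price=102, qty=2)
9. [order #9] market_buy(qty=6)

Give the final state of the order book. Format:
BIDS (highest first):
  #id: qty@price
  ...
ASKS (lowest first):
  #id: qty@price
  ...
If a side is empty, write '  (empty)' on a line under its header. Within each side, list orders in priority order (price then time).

After op 1 [order #1] limit_sell(price=98, qty=8): fills=none; bids=[-] asks=[#1:8@98]
After op 2 [order #2] limit_buy(price=105, qty=5): fills=#2x#1:5@98; bids=[-] asks=[#1:3@98]
After op 3 [order #3] limit_sell(price=95, qty=1): fills=none; bids=[-] asks=[#3:1@95 #1:3@98]
After op 4 [order #4] market_buy(qty=1): fills=#4x#3:1@95; bids=[-] asks=[#1:3@98]
After op 5 [order #5] limit_sell(price=98, qty=10): fills=none; bids=[-] asks=[#1:3@98 #5:10@98]
After op 6 [order #6] limit_sell(price=105, qty=5): fills=none; bids=[-] asks=[#1:3@98 #5:10@98 #6:5@105]
After op 7 [order #7] limit_sell(price=96, qty=4): fills=none; bids=[-] asks=[#7:4@96 #1:3@98 #5:10@98 #6:5@105]
After op 8 [order #8] limit_sell(price=102, qty=2): fills=none; bids=[-] asks=[#7:4@96 #1:3@98 #5:10@98 #8:2@102 #6:5@105]
After op 9 [order #9] market_buy(qty=6): fills=#9x#7:4@96 #9x#1:2@98; bids=[-] asks=[#1:1@98 #5:10@98 #8:2@102 #6:5@105]

Answer: BIDS (highest first):
  (empty)
ASKS (lowest first):
  #1: 1@98
  #5: 10@98
  #8: 2@102
  #6: 5@105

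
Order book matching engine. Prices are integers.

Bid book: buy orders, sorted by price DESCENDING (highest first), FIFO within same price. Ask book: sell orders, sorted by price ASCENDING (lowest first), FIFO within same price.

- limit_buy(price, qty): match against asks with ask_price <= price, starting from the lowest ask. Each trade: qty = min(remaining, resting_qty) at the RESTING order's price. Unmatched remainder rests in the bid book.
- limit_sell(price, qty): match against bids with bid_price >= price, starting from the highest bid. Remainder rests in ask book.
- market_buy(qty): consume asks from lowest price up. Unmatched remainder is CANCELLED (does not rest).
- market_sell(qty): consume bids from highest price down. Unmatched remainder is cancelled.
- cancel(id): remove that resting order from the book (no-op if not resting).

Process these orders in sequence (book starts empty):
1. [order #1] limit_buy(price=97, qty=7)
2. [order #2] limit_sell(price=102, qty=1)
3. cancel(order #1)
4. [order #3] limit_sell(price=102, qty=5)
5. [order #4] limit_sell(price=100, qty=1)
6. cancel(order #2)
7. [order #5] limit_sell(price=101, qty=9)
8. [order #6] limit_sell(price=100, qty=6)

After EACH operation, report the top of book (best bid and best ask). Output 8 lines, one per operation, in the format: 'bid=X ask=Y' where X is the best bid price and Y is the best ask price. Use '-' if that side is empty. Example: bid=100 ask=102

After op 1 [order #1] limit_buy(price=97, qty=7): fills=none; bids=[#1:7@97] asks=[-]
After op 2 [order #2] limit_sell(price=102, qty=1): fills=none; bids=[#1:7@97] asks=[#2:1@102]
After op 3 cancel(order #1): fills=none; bids=[-] asks=[#2:1@102]
After op 4 [order #3] limit_sell(price=102, qty=5): fills=none; bids=[-] asks=[#2:1@102 #3:5@102]
After op 5 [order #4] limit_sell(price=100, qty=1): fills=none; bids=[-] asks=[#4:1@100 #2:1@102 #3:5@102]
After op 6 cancel(order #2): fills=none; bids=[-] asks=[#4:1@100 #3:5@102]
After op 7 [order #5] limit_sell(price=101, qty=9): fills=none; bids=[-] asks=[#4:1@100 #5:9@101 #3:5@102]
After op 8 [order #6] limit_sell(price=100, qty=6): fills=none; bids=[-] asks=[#4:1@100 #6:6@100 #5:9@101 #3:5@102]

Answer: bid=97 ask=-
bid=97 ask=102
bid=- ask=102
bid=- ask=102
bid=- ask=100
bid=- ask=100
bid=- ask=100
bid=- ask=100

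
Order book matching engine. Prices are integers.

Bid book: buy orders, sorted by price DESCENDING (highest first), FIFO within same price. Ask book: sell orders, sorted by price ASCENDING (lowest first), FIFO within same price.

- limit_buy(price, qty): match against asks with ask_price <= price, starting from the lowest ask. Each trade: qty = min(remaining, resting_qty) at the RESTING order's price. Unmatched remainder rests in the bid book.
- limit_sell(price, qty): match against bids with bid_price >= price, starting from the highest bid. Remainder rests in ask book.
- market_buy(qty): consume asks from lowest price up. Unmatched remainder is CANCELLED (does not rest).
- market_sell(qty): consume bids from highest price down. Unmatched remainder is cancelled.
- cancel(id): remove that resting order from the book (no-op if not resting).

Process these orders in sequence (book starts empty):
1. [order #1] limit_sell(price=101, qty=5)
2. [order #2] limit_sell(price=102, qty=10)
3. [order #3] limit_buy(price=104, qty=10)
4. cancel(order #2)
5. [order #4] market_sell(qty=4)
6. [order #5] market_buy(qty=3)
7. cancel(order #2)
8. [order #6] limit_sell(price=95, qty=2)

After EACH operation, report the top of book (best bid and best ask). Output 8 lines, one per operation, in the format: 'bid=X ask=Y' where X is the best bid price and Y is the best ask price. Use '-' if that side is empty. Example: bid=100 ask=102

Answer: bid=- ask=101
bid=- ask=101
bid=- ask=102
bid=- ask=-
bid=- ask=-
bid=- ask=-
bid=- ask=-
bid=- ask=95

Derivation:
After op 1 [order #1] limit_sell(price=101, qty=5): fills=none; bids=[-] asks=[#1:5@101]
After op 2 [order #2] limit_sell(price=102, qty=10): fills=none; bids=[-] asks=[#1:5@101 #2:10@102]
After op 3 [order #3] limit_buy(price=104, qty=10): fills=#3x#1:5@101 #3x#2:5@102; bids=[-] asks=[#2:5@102]
After op 4 cancel(order #2): fills=none; bids=[-] asks=[-]
After op 5 [order #4] market_sell(qty=4): fills=none; bids=[-] asks=[-]
After op 6 [order #5] market_buy(qty=3): fills=none; bids=[-] asks=[-]
After op 7 cancel(order #2): fills=none; bids=[-] asks=[-]
After op 8 [order #6] limit_sell(price=95, qty=2): fills=none; bids=[-] asks=[#6:2@95]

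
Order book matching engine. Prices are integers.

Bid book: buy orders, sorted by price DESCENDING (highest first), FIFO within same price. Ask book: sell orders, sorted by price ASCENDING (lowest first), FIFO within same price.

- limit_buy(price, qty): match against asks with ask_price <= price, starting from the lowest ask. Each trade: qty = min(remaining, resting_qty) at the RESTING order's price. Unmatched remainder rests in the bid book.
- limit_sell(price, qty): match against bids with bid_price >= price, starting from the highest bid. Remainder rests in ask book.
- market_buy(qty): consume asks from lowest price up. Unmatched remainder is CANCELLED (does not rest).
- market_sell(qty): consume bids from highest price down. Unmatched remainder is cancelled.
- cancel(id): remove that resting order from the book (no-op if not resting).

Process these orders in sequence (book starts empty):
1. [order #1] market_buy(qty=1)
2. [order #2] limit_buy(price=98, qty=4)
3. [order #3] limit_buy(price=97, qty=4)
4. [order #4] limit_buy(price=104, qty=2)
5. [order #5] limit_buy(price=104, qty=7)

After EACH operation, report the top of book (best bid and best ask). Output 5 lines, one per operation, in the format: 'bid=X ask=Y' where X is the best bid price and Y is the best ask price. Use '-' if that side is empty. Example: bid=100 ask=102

Answer: bid=- ask=-
bid=98 ask=-
bid=98 ask=-
bid=104 ask=-
bid=104 ask=-

Derivation:
After op 1 [order #1] market_buy(qty=1): fills=none; bids=[-] asks=[-]
After op 2 [order #2] limit_buy(price=98, qty=4): fills=none; bids=[#2:4@98] asks=[-]
After op 3 [order #3] limit_buy(price=97, qty=4): fills=none; bids=[#2:4@98 #3:4@97] asks=[-]
After op 4 [order #4] limit_buy(price=104, qty=2): fills=none; bids=[#4:2@104 #2:4@98 #3:4@97] asks=[-]
After op 5 [order #5] limit_buy(price=104, qty=7): fills=none; bids=[#4:2@104 #5:7@104 #2:4@98 #3:4@97] asks=[-]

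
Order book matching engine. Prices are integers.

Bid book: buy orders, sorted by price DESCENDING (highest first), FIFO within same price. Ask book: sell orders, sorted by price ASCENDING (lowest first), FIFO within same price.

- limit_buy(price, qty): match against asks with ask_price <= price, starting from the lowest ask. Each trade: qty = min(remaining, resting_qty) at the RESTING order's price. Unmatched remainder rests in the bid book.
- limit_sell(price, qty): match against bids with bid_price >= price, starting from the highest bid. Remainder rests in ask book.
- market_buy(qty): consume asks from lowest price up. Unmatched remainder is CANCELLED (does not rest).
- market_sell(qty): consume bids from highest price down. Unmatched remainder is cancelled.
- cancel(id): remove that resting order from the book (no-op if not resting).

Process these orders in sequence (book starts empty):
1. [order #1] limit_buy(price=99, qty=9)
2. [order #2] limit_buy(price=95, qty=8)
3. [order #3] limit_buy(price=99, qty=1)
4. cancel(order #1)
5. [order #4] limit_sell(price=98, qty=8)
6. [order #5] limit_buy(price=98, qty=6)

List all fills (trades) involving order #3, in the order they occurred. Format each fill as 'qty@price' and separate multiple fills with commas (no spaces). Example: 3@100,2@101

Answer: 1@99

Derivation:
After op 1 [order #1] limit_buy(price=99, qty=9): fills=none; bids=[#1:9@99] asks=[-]
After op 2 [order #2] limit_buy(price=95, qty=8): fills=none; bids=[#1:9@99 #2:8@95] asks=[-]
After op 3 [order #3] limit_buy(price=99, qty=1): fills=none; bids=[#1:9@99 #3:1@99 #2:8@95] asks=[-]
After op 4 cancel(order #1): fills=none; bids=[#3:1@99 #2:8@95] asks=[-]
After op 5 [order #4] limit_sell(price=98, qty=8): fills=#3x#4:1@99; bids=[#2:8@95] asks=[#4:7@98]
After op 6 [order #5] limit_buy(price=98, qty=6): fills=#5x#4:6@98; bids=[#2:8@95] asks=[#4:1@98]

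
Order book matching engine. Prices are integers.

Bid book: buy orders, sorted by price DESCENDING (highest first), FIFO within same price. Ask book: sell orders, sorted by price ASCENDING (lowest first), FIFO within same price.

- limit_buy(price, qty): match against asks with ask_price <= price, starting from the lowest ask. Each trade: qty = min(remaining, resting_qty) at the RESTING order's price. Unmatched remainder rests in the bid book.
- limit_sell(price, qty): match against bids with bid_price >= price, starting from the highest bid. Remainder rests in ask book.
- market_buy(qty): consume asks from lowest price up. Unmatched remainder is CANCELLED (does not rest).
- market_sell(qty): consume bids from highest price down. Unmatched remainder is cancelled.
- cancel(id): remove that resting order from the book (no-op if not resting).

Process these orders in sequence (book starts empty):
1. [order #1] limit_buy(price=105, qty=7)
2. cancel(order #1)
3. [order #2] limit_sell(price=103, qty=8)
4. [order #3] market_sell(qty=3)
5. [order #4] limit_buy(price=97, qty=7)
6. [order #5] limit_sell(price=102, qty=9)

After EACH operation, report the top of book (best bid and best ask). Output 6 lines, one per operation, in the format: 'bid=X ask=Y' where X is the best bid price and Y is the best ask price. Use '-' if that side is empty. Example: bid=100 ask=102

After op 1 [order #1] limit_buy(price=105, qty=7): fills=none; bids=[#1:7@105] asks=[-]
After op 2 cancel(order #1): fills=none; bids=[-] asks=[-]
After op 3 [order #2] limit_sell(price=103, qty=8): fills=none; bids=[-] asks=[#2:8@103]
After op 4 [order #3] market_sell(qty=3): fills=none; bids=[-] asks=[#2:8@103]
After op 5 [order #4] limit_buy(price=97, qty=7): fills=none; bids=[#4:7@97] asks=[#2:8@103]
After op 6 [order #5] limit_sell(price=102, qty=9): fills=none; bids=[#4:7@97] asks=[#5:9@102 #2:8@103]

Answer: bid=105 ask=-
bid=- ask=-
bid=- ask=103
bid=- ask=103
bid=97 ask=103
bid=97 ask=102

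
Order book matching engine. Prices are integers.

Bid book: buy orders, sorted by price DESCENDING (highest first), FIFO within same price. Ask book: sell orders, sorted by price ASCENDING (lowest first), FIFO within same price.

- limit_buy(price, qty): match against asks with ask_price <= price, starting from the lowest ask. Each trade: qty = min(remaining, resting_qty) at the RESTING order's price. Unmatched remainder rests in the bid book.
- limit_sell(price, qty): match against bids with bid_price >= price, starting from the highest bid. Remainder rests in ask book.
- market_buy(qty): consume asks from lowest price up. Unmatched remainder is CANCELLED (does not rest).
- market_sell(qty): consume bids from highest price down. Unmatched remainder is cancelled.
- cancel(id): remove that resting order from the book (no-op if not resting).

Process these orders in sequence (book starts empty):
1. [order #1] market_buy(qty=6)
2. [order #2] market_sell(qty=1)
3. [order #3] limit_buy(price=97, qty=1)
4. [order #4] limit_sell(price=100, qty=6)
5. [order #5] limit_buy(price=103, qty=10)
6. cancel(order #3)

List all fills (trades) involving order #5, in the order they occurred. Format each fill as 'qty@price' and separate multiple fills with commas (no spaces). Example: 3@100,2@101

Answer: 6@100

Derivation:
After op 1 [order #1] market_buy(qty=6): fills=none; bids=[-] asks=[-]
After op 2 [order #2] market_sell(qty=1): fills=none; bids=[-] asks=[-]
After op 3 [order #3] limit_buy(price=97, qty=1): fills=none; bids=[#3:1@97] asks=[-]
After op 4 [order #4] limit_sell(price=100, qty=6): fills=none; bids=[#3:1@97] asks=[#4:6@100]
After op 5 [order #5] limit_buy(price=103, qty=10): fills=#5x#4:6@100; bids=[#5:4@103 #3:1@97] asks=[-]
After op 6 cancel(order #3): fills=none; bids=[#5:4@103] asks=[-]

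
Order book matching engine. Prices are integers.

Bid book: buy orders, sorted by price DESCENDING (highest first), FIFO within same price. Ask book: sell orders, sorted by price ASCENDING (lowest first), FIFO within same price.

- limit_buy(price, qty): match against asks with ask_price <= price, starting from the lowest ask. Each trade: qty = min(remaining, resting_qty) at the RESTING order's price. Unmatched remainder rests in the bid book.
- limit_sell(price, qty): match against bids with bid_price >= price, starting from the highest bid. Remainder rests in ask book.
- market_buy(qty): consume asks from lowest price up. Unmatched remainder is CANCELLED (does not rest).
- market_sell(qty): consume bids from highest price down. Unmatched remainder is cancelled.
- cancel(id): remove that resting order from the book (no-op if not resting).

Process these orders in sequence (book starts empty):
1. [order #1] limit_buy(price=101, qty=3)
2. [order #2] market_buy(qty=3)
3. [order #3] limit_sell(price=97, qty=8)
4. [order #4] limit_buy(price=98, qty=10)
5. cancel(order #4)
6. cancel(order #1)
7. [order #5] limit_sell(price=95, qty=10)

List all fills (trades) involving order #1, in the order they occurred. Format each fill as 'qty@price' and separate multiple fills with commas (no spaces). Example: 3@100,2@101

Answer: 3@101

Derivation:
After op 1 [order #1] limit_buy(price=101, qty=3): fills=none; bids=[#1:3@101] asks=[-]
After op 2 [order #2] market_buy(qty=3): fills=none; bids=[#1:3@101] asks=[-]
After op 3 [order #3] limit_sell(price=97, qty=8): fills=#1x#3:3@101; bids=[-] asks=[#3:5@97]
After op 4 [order #4] limit_buy(price=98, qty=10): fills=#4x#3:5@97; bids=[#4:5@98] asks=[-]
After op 5 cancel(order #4): fills=none; bids=[-] asks=[-]
After op 6 cancel(order #1): fills=none; bids=[-] asks=[-]
After op 7 [order #5] limit_sell(price=95, qty=10): fills=none; bids=[-] asks=[#5:10@95]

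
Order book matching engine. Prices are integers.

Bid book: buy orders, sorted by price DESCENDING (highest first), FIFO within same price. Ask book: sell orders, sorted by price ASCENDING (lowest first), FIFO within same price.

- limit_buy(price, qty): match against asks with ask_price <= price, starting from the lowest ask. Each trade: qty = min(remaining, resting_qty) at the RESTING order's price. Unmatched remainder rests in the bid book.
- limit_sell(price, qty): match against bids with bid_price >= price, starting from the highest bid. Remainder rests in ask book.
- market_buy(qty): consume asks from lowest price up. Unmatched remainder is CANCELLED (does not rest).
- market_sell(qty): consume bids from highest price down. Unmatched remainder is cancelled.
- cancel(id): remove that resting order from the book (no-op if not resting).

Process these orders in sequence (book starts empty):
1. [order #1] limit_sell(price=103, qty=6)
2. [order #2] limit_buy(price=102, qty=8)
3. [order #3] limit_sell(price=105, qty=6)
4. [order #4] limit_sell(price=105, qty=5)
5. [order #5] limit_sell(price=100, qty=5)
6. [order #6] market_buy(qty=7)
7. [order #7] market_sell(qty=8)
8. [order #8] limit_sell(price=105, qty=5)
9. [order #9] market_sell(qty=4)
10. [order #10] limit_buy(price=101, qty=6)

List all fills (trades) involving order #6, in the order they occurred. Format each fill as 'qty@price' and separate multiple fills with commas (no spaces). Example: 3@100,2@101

Answer: 6@103,1@105

Derivation:
After op 1 [order #1] limit_sell(price=103, qty=6): fills=none; bids=[-] asks=[#1:6@103]
After op 2 [order #2] limit_buy(price=102, qty=8): fills=none; bids=[#2:8@102] asks=[#1:6@103]
After op 3 [order #3] limit_sell(price=105, qty=6): fills=none; bids=[#2:8@102] asks=[#1:6@103 #3:6@105]
After op 4 [order #4] limit_sell(price=105, qty=5): fills=none; bids=[#2:8@102] asks=[#1:6@103 #3:6@105 #4:5@105]
After op 5 [order #5] limit_sell(price=100, qty=5): fills=#2x#5:5@102; bids=[#2:3@102] asks=[#1:6@103 #3:6@105 #4:5@105]
After op 6 [order #6] market_buy(qty=7): fills=#6x#1:6@103 #6x#3:1@105; bids=[#2:3@102] asks=[#3:5@105 #4:5@105]
After op 7 [order #7] market_sell(qty=8): fills=#2x#7:3@102; bids=[-] asks=[#3:5@105 #4:5@105]
After op 8 [order #8] limit_sell(price=105, qty=5): fills=none; bids=[-] asks=[#3:5@105 #4:5@105 #8:5@105]
After op 9 [order #9] market_sell(qty=4): fills=none; bids=[-] asks=[#3:5@105 #4:5@105 #8:5@105]
After op 10 [order #10] limit_buy(price=101, qty=6): fills=none; bids=[#10:6@101] asks=[#3:5@105 #4:5@105 #8:5@105]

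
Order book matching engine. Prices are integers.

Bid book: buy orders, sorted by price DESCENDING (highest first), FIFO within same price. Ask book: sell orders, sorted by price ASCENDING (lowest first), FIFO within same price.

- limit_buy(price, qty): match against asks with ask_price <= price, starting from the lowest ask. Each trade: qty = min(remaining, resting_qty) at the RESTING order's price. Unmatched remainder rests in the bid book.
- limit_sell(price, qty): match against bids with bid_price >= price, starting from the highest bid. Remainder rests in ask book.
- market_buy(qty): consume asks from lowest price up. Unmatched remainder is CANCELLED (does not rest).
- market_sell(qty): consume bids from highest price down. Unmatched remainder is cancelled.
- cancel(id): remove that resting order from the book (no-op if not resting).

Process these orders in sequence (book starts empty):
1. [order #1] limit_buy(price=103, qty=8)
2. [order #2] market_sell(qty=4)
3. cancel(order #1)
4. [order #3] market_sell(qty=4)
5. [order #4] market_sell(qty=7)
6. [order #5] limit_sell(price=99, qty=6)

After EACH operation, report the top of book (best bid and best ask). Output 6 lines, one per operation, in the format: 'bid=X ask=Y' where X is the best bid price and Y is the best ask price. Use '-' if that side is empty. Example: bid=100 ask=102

After op 1 [order #1] limit_buy(price=103, qty=8): fills=none; bids=[#1:8@103] asks=[-]
After op 2 [order #2] market_sell(qty=4): fills=#1x#2:4@103; bids=[#1:4@103] asks=[-]
After op 3 cancel(order #1): fills=none; bids=[-] asks=[-]
After op 4 [order #3] market_sell(qty=4): fills=none; bids=[-] asks=[-]
After op 5 [order #4] market_sell(qty=7): fills=none; bids=[-] asks=[-]
After op 6 [order #5] limit_sell(price=99, qty=6): fills=none; bids=[-] asks=[#5:6@99]

Answer: bid=103 ask=-
bid=103 ask=-
bid=- ask=-
bid=- ask=-
bid=- ask=-
bid=- ask=99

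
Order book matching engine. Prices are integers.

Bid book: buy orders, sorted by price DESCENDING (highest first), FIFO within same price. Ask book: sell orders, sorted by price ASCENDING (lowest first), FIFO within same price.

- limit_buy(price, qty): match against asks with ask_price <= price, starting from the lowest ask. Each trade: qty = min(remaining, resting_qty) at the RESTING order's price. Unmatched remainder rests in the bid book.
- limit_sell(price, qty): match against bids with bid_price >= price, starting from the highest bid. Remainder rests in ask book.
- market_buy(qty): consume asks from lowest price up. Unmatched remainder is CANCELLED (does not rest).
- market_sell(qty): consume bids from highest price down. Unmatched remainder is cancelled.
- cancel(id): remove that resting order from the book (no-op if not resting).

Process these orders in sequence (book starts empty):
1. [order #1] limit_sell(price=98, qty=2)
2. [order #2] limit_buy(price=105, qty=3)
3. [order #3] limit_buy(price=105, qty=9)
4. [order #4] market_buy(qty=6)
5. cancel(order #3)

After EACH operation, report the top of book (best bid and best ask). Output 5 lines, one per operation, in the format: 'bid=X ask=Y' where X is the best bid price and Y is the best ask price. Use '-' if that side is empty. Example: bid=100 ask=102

After op 1 [order #1] limit_sell(price=98, qty=2): fills=none; bids=[-] asks=[#1:2@98]
After op 2 [order #2] limit_buy(price=105, qty=3): fills=#2x#1:2@98; bids=[#2:1@105] asks=[-]
After op 3 [order #3] limit_buy(price=105, qty=9): fills=none; bids=[#2:1@105 #3:9@105] asks=[-]
After op 4 [order #4] market_buy(qty=6): fills=none; bids=[#2:1@105 #3:9@105] asks=[-]
After op 5 cancel(order #3): fills=none; bids=[#2:1@105] asks=[-]

Answer: bid=- ask=98
bid=105 ask=-
bid=105 ask=-
bid=105 ask=-
bid=105 ask=-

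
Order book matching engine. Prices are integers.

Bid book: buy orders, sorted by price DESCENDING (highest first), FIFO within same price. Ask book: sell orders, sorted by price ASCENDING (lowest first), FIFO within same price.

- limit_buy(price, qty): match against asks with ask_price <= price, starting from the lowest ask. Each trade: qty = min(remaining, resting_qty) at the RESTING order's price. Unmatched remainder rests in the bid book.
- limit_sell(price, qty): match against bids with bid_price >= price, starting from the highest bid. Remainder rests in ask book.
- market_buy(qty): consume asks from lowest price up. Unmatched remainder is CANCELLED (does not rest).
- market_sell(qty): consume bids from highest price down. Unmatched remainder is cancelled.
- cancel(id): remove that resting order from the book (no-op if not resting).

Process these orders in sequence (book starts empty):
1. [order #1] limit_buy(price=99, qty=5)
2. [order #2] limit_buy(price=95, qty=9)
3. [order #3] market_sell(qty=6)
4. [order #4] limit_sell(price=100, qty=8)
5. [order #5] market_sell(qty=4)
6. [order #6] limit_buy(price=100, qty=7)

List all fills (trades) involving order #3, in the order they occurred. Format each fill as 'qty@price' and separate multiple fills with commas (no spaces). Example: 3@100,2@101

After op 1 [order #1] limit_buy(price=99, qty=5): fills=none; bids=[#1:5@99] asks=[-]
After op 2 [order #2] limit_buy(price=95, qty=9): fills=none; bids=[#1:5@99 #2:9@95] asks=[-]
After op 3 [order #3] market_sell(qty=6): fills=#1x#3:5@99 #2x#3:1@95; bids=[#2:8@95] asks=[-]
After op 4 [order #4] limit_sell(price=100, qty=8): fills=none; bids=[#2:8@95] asks=[#4:8@100]
After op 5 [order #5] market_sell(qty=4): fills=#2x#5:4@95; bids=[#2:4@95] asks=[#4:8@100]
After op 6 [order #6] limit_buy(price=100, qty=7): fills=#6x#4:7@100; bids=[#2:4@95] asks=[#4:1@100]

Answer: 5@99,1@95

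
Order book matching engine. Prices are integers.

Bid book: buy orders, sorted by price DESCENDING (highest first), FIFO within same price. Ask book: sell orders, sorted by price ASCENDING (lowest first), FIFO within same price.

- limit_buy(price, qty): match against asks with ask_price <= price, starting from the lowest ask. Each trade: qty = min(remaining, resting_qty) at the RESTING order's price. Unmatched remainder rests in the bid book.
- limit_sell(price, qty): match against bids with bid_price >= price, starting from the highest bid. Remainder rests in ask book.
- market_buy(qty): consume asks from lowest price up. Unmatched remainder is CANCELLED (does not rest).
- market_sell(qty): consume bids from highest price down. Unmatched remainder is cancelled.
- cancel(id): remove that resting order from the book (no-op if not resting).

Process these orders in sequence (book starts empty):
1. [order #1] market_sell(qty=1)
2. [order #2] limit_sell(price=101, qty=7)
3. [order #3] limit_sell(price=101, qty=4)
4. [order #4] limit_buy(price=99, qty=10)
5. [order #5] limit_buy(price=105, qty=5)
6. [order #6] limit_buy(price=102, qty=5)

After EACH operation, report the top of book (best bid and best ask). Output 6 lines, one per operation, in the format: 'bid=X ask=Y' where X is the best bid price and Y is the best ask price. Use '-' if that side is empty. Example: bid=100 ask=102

Answer: bid=- ask=-
bid=- ask=101
bid=- ask=101
bid=99 ask=101
bid=99 ask=101
bid=99 ask=101

Derivation:
After op 1 [order #1] market_sell(qty=1): fills=none; bids=[-] asks=[-]
After op 2 [order #2] limit_sell(price=101, qty=7): fills=none; bids=[-] asks=[#2:7@101]
After op 3 [order #3] limit_sell(price=101, qty=4): fills=none; bids=[-] asks=[#2:7@101 #3:4@101]
After op 4 [order #4] limit_buy(price=99, qty=10): fills=none; bids=[#4:10@99] asks=[#2:7@101 #3:4@101]
After op 5 [order #5] limit_buy(price=105, qty=5): fills=#5x#2:5@101; bids=[#4:10@99] asks=[#2:2@101 #3:4@101]
After op 6 [order #6] limit_buy(price=102, qty=5): fills=#6x#2:2@101 #6x#3:3@101; bids=[#4:10@99] asks=[#3:1@101]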